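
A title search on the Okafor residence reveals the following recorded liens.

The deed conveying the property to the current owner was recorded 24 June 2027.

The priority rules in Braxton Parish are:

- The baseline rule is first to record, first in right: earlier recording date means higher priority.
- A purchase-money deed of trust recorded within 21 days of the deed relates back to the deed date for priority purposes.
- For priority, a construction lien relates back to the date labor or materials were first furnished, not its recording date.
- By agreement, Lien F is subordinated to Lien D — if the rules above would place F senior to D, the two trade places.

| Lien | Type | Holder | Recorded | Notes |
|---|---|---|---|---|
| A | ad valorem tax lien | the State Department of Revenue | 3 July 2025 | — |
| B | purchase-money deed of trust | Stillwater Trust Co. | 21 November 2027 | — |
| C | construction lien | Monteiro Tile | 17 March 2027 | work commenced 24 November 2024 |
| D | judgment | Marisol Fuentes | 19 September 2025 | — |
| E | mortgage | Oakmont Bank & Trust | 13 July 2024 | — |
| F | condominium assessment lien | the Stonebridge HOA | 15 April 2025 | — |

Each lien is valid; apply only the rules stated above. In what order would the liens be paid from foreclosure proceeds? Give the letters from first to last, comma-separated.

E, C, D, A, F, B

First, effective dates: B was recorded 150 days after the deed, outside the 21-day window, so it keeps its recording date; C relates back to 24 November 2024 (work commenced).
Ordering by effective date: E (13 July 2024), C (24 November 2024), F (15 April 2025), A (3 July 2025), D (19 September 2025), B (21 November 2027).
F would otherwise be senior to D, so under the subordination agreement F and D exchange positions.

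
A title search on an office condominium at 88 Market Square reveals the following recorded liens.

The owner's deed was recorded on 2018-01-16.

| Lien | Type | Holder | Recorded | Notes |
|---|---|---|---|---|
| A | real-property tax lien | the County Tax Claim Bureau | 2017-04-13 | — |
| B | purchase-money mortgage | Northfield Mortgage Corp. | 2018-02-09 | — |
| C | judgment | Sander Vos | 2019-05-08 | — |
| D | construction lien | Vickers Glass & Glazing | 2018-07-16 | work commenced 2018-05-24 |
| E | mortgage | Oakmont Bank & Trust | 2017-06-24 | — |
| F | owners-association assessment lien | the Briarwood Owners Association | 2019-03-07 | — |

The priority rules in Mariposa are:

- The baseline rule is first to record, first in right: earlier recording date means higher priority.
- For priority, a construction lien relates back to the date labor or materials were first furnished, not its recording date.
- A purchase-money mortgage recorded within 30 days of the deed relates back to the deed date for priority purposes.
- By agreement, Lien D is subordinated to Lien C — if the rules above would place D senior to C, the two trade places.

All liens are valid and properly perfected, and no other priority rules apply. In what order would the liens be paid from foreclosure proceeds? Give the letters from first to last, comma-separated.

Effective dates: B's effective date is the deed date, 2018-01-16; D relates back to 2018-05-24 (work commenced).
By effective date: A (2017-04-13), E (2017-06-24), B (2018-01-16), D (2018-05-24), F (2019-03-07), C (2019-05-08).
Because D would otherwise rank above C, the subordination swaps them.

A, E, B, C, F, D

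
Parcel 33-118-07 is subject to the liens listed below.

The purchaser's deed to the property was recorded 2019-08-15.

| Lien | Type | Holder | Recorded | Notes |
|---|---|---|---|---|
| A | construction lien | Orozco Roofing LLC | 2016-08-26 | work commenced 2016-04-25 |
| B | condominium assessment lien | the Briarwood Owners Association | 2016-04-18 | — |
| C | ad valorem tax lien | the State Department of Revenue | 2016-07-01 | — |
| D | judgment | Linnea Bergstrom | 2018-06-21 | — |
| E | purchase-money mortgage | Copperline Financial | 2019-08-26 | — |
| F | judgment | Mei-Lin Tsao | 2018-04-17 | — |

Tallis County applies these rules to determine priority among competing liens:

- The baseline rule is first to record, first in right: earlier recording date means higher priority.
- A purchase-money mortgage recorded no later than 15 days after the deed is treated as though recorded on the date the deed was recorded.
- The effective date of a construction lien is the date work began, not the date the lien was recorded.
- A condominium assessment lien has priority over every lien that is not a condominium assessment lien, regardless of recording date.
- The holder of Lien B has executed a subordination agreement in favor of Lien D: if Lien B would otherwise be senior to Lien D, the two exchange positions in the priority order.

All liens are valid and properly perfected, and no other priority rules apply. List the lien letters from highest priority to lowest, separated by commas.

First, effective dates: A's effective date is 2016-04-25, when work began; E's effective date is the deed date, 2019-08-15.
B is a condominium assessment lien and takes priority over every other lien.
Remaining liens by effective date: A (2016-04-25), C (2016-07-01), F (2018-04-17), D (2018-06-21), E (2019-08-15).
Because B would otherwise rank above D, the subordination swaps them.

D, A, C, F, B, E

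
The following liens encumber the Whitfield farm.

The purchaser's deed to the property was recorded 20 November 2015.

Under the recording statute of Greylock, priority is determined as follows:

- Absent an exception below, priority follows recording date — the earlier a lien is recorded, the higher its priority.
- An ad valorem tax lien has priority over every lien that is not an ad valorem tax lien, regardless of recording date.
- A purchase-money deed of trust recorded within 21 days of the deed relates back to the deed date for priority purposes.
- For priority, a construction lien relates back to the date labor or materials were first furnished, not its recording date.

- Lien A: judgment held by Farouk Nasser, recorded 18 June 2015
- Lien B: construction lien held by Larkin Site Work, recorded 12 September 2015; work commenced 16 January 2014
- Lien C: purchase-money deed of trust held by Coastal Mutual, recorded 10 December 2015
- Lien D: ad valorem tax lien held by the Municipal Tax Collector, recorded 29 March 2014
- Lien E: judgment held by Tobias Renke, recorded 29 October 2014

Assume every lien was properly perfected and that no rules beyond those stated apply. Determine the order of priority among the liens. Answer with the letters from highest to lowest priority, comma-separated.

Effective dates: B's effective date is 16 January 2014, when work began; C was recorded within the 21-day window, so its effective date is the deed date 20 November 2015.
D, as an ad valorem tax lien, has superpriority and ranks first.
Among the remaining liens, by effective date: B (16 January 2014), E (29 October 2014), A (18 June 2015), C (20 November 2015).

D, B, E, A, C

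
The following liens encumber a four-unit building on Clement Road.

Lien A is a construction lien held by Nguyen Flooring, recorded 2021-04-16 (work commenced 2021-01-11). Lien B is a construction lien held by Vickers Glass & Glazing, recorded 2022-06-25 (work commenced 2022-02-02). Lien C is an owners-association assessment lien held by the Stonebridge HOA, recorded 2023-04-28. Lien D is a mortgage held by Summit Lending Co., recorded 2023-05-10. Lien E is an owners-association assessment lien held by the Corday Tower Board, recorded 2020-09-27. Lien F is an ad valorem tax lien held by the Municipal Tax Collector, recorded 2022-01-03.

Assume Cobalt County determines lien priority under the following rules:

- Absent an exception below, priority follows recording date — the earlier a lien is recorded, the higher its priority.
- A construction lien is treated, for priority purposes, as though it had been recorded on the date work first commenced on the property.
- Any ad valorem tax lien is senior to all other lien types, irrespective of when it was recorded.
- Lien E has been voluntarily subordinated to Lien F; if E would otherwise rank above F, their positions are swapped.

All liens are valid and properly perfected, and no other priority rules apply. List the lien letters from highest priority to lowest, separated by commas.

Adjusting effective dates: A is treated as recorded 2021-01-11, the work-commencement date; B relates back to 2022-02-02 (work commenced).
F, as an ad valorem tax lien, has superpriority and ranks first.
Ordering the rest by effective date: E (2020-09-27), A (2021-01-11), B (2022-02-02), C (2023-04-28), D (2023-05-10).
E already ranks below F; the subordination has no effect.

F, E, A, B, C, D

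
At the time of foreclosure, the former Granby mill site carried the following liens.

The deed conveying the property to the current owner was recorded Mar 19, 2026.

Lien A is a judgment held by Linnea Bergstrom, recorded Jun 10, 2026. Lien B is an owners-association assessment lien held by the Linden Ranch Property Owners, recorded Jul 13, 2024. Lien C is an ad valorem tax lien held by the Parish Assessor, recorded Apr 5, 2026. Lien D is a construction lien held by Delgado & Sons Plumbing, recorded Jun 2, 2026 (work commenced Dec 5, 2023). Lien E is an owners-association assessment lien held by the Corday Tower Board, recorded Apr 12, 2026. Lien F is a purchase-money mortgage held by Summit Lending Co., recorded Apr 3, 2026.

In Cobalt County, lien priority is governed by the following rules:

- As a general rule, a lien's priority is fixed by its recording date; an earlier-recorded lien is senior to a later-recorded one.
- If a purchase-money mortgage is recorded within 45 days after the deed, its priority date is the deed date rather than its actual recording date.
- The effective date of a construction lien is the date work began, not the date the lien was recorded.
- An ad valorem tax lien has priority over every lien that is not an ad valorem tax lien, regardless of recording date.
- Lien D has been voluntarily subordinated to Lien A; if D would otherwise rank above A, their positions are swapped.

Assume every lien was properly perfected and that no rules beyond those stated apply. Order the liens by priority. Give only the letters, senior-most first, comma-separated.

C, A, B, F, E, D

First, effective dates: D relates back to Dec 5, 2023 (work commenced); F was recorded within the 45-day window, so its effective date is the deed date Mar 19, 2026.
C is an ad valorem tax lien and takes priority over every other lien.
Ordering the rest by effective date: D (Dec 5, 2023), B (Jul 13, 2024), F (Mar 19, 2026), E (Apr 12, 2026), A (Jun 10, 2026).
D would otherwise be senior to A, so under the subordination agreement D and A exchange positions.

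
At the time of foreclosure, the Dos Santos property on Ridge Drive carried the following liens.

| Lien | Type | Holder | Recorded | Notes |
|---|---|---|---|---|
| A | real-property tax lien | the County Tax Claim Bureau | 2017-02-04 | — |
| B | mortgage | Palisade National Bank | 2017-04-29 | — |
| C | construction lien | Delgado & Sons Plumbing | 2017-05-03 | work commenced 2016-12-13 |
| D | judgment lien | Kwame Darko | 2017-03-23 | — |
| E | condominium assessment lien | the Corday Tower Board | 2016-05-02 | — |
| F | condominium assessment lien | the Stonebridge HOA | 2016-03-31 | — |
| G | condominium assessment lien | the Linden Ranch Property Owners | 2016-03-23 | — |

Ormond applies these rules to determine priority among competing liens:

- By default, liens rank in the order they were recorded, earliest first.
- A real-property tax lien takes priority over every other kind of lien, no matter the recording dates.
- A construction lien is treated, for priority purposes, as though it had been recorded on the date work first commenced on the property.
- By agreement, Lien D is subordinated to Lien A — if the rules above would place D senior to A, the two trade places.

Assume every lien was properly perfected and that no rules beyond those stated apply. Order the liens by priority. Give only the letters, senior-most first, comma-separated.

A, G, F, E, C, D, B

Effective dates after the stated exceptions: C's effective date is 2016-12-13, when work began.
A is a real-property tax lien, so it outranks all other liens regardless of date.
The other liens, earliest effective date first: G (2016-03-23), F (2016-03-31), E (2016-05-02), C (2016-12-13), D (2017-03-23), B (2017-04-29).
D is already junior to A, so the subordination agreement changes nothing.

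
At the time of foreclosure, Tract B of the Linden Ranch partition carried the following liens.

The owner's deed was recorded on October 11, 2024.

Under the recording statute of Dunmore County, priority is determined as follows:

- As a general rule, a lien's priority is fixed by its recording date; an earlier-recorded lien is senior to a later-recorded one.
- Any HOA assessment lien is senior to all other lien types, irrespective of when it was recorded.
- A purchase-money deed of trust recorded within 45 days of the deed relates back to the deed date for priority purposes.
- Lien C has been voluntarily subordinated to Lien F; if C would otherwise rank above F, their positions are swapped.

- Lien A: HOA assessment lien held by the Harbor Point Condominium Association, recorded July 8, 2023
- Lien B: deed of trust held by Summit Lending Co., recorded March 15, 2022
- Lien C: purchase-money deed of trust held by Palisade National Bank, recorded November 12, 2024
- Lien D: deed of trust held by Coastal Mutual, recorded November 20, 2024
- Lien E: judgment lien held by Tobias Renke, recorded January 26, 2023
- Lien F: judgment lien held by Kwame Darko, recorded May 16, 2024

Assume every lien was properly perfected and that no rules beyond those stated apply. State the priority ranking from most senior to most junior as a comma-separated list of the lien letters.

A, B, E, F, C, D

Adjusting effective dates: C relates back to the deed date October 11, 2024.
As an HOA assessment lien, A is senior to every other lien.
Remaining liens by effective date: B (March 15, 2022), E (January 26, 2023), F (May 16, 2024), C (October 11, 2024), D (November 20, 2024).
C already ranks below F; the subordination has no effect.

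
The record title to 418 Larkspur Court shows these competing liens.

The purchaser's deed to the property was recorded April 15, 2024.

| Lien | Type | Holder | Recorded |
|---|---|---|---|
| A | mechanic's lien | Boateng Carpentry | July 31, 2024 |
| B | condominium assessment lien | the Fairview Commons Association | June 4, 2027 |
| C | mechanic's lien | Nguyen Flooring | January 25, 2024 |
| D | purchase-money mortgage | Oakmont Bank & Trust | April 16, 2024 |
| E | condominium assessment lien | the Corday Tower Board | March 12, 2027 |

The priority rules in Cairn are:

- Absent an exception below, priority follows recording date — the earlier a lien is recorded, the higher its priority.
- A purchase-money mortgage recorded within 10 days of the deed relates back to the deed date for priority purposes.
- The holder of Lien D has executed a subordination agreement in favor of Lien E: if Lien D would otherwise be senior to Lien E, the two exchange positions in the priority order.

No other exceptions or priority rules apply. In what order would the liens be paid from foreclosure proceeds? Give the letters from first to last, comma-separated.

C, E, A, D, B

Effective dates: D was recorded within the 10-day window, so its effective date is the deed date April 15, 2024.
Ordering by effective date: C (January 25, 2024), D (April 15, 2024), A (July 31, 2024), E (March 12, 2027), B (June 4, 2027).
Because D would otherwise rank above E, the subordination swaps them.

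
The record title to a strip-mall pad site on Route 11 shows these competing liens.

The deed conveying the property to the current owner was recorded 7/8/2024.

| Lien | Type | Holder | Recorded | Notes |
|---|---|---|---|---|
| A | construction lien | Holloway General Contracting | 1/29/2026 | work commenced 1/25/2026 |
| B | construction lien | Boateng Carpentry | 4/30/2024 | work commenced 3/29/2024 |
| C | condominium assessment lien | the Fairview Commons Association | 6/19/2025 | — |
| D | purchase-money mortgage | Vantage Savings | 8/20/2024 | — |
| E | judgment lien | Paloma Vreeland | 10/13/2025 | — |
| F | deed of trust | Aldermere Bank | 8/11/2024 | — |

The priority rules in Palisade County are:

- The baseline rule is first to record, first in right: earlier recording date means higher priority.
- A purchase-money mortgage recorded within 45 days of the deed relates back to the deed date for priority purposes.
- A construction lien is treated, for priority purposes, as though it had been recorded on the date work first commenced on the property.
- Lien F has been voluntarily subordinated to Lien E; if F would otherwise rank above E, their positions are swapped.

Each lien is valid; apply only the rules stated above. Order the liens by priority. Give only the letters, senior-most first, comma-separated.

B, D, E, C, F, A

Effective dates after the stated exceptions: A relates back to 1/25/2026 (work commenced); B is treated as recorded 3/29/2024, the work-commencement date; D's effective date is the deed date, 7/8/2024.
By effective date: B (3/29/2024), D (7/8/2024), F (8/11/2024), C (6/19/2025), E (10/13/2025), A (1/25/2026).
The subordination applies — F was senior to E — so F and E swap.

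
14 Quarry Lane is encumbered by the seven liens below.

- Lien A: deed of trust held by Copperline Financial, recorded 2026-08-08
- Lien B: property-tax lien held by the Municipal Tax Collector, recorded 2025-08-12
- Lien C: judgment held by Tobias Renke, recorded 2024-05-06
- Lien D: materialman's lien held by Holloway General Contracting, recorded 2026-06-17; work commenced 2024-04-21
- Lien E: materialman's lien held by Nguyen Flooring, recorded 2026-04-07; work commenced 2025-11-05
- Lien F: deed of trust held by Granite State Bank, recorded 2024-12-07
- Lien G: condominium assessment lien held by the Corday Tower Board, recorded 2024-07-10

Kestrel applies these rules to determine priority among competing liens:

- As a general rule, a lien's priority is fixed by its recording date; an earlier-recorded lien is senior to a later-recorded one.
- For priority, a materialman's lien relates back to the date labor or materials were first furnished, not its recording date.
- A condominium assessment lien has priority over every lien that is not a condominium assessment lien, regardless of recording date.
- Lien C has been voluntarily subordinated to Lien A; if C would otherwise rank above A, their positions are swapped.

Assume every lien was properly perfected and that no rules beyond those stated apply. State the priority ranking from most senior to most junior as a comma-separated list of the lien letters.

G, D, A, F, B, E, C

Effective dates after the stated exceptions: D relates back to 2024-04-21 (work commenced); E is treated as recorded 2025-11-05, the work-commencement date.
As a condominium assessment lien, G is senior to every other lien.
Remaining liens by effective date: D (2024-04-21), C (2024-05-06), F (2024-12-07), B (2025-08-12), E (2025-11-05), A (2026-08-08).
Because C would otherwise rank above A, the subordination swaps them.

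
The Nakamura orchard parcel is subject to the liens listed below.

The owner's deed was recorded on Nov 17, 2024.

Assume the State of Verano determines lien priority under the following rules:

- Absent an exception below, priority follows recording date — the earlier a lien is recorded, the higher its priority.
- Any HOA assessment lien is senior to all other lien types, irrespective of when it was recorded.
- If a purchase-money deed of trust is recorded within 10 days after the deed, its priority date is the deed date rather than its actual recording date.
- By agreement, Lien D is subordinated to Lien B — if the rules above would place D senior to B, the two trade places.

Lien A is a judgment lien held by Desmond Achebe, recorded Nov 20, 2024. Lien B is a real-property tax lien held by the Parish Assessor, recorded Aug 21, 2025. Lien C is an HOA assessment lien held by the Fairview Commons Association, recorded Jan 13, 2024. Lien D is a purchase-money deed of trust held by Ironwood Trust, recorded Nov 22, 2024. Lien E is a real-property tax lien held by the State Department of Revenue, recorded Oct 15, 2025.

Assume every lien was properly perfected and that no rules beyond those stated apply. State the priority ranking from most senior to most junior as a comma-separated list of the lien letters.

C, B, A, D, E

Effective dates: D relates back to the deed date Nov 17, 2024.
C, as an HOA assessment lien, has superpriority and ranks first.
Remaining liens by effective date: D (Nov 17, 2024), A (Nov 20, 2024), B (Aug 21, 2025), E (Oct 15, 2025).
D would otherwise be senior to B, so under the subordination agreement D and B exchange positions.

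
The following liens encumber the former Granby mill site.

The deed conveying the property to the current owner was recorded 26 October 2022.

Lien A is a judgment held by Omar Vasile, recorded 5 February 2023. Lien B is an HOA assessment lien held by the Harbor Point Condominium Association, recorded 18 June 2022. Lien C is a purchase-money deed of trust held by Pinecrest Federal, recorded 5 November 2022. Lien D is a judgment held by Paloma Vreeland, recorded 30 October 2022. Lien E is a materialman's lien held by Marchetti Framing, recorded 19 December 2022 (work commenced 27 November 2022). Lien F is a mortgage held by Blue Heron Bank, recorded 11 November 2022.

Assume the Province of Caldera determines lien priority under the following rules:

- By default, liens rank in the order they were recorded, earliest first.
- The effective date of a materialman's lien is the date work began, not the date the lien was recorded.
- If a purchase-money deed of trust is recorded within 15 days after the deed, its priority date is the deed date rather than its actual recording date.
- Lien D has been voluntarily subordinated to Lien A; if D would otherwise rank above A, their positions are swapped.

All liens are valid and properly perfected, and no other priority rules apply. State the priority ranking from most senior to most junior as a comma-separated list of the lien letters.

Adjusting effective dates: C relates back to the deed date 26 October 2022; E's effective date is 27 November 2022, when work began.
By effective date: B (18 June 2022), C (26 October 2022), D (30 October 2022), F (11 November 2022), E (27 November 2022), A (5 February 2023).
The subordination applies — D was senior to A — so D and A swap.

B, C, A, F, E, D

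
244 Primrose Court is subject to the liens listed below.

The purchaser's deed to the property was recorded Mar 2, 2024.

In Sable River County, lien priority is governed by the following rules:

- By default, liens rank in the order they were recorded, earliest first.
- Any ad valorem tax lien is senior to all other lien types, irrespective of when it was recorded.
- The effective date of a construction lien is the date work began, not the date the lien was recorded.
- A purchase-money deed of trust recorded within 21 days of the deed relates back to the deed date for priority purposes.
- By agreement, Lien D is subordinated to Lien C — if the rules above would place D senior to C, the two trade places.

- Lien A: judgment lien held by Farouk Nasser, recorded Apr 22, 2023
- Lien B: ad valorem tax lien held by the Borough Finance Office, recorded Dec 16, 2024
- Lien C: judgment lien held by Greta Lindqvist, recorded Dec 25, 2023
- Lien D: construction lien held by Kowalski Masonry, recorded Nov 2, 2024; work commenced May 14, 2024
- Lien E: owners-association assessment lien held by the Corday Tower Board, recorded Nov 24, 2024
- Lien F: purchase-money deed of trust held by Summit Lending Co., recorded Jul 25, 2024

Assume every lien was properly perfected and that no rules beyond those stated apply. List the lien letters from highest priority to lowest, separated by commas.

B, A, C, D, F, E

Effective dates: D is treated as recorded May 14, 2024, the work-commencement date; F was recorded 145 days after the deed — beyond 21 days — so no relation-back applies.
B is an ad valorem tax lien and takes priority over every other lien.
Among the remaining liens, by effective date: A (Apr 22, 2023), C (Dec 25, 2023), D (May 14, 2024), F (Jul 25, 2024), E (Nov 24, 2024).
D is already junior to C, so the subordination agreement changes nothing.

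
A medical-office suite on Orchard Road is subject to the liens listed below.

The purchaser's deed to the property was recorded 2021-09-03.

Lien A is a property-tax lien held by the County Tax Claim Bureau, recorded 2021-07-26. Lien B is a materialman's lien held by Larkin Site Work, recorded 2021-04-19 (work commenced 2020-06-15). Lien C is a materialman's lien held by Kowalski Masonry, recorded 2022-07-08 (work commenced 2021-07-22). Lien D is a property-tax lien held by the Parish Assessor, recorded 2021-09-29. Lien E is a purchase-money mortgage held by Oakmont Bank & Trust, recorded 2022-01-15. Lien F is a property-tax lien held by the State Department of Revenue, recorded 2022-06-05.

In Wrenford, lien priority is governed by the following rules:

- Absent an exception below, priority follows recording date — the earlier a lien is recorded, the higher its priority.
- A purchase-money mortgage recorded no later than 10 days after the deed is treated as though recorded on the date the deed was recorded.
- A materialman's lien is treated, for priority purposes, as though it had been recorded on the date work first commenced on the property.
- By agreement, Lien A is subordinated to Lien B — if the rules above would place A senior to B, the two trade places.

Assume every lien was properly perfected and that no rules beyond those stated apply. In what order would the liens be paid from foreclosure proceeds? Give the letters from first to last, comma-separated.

B, C, A, D, E, F

Effective dates: B's effective date is 2020-06-15, when work began; C relates back to 2021-07-22 (work commenced); E was recorded 134 days after the deed, outside the 10-day window, so it keeps its recording date.
Sorted by effective date: B (2020-06-15), C (2021-07-22), A (2021-07-26), D (2021-09-29), E (2022-01-15), F (2022-06-05).
A already ranks below B; the subordination has no effect.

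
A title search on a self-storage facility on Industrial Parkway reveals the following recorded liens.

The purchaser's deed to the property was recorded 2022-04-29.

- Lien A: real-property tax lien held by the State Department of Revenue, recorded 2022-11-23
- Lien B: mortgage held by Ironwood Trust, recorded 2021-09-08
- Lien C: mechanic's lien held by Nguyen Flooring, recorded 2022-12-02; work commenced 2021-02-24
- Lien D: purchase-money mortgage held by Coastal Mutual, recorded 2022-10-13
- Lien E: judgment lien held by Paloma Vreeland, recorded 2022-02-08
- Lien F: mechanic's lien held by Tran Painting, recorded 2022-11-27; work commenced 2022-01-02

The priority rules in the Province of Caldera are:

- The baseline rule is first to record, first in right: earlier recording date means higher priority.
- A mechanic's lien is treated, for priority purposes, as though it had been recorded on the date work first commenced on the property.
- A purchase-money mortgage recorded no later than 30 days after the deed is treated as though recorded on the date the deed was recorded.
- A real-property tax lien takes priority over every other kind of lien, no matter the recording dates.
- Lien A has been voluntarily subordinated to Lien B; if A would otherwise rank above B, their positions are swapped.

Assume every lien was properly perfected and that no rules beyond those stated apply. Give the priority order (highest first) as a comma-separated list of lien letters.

Adjusting effective dates: C is treated as recorded 2021-02-24, the work-commencement date; D missed the 30-day window (167 days after the deed), so its recording date stands; F's effective date is 2022-01-02, when work began.
A is a real-property tax lien, so it outranks all other liens regardless of date.
Ordering the rest by effective date: C (2021-02-24), B (2021-09-08), F (2022-01-02), E (2022-02-08), D (2022-10-13).
The subordination applies — A was senior to B — so A and B swap.

B, C, A, F, E, D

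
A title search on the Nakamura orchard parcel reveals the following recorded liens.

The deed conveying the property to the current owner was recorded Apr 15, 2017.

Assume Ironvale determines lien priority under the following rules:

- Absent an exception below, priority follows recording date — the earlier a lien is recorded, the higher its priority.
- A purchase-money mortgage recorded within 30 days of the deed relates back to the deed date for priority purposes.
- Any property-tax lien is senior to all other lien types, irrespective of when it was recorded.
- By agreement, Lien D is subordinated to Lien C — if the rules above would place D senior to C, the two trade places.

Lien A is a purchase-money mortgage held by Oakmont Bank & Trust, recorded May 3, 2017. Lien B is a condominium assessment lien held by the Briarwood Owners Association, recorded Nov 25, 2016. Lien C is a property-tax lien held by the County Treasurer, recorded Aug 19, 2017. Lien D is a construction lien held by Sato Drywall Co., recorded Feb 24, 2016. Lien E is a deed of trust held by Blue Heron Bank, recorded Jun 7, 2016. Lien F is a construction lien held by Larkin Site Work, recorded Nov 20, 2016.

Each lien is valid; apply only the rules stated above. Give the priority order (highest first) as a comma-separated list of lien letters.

C, D, E, F, B, A

Adjusting effective dates: A's effective date is the deed date, Apr 15, 2017.
C, as a property-tax lien, has superpriority and ranks first.
Ordering the rest by effective date: D (Feb 24, 2016), E (Jun 7, 2016), F (Nov 20, 2016), B (Nov 25, 2016), A (Apr 15, 2017).
D is already junior to C, so the subordination agreement changes nothing.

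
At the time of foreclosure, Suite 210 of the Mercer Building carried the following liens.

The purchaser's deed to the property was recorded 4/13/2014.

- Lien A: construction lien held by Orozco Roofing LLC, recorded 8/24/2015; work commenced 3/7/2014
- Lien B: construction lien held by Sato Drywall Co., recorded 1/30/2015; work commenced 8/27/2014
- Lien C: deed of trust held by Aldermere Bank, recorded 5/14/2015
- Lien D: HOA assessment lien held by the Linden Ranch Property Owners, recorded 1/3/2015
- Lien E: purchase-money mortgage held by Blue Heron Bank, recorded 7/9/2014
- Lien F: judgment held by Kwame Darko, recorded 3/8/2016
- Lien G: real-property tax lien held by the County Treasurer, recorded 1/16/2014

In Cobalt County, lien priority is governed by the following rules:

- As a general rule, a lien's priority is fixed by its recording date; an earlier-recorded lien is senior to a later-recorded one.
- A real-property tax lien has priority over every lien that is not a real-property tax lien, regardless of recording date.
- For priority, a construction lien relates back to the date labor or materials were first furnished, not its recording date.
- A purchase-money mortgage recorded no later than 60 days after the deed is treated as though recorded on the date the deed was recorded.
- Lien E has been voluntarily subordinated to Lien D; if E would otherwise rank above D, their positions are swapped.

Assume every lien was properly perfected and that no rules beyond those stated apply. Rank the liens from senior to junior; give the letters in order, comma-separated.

Effective dates after the stated exceptions: A relates back to 3/7/2014 (work commenced); B's effective date is 8/27/2014, when work began; E missed the 60-day window (87 days after the deed), so its recording date stands.
G is a real-property tax lien and takes priority over every other lien.
The other liens, earliest effective date first: A (3/7/2014), E (7/9/2014), B (8/27/2014), D (1/3/2015), C (5/14/2015), F (3/8/2016).
E is senior to D before the subordination, so the two trade places.

G, A, D, B, E, C, F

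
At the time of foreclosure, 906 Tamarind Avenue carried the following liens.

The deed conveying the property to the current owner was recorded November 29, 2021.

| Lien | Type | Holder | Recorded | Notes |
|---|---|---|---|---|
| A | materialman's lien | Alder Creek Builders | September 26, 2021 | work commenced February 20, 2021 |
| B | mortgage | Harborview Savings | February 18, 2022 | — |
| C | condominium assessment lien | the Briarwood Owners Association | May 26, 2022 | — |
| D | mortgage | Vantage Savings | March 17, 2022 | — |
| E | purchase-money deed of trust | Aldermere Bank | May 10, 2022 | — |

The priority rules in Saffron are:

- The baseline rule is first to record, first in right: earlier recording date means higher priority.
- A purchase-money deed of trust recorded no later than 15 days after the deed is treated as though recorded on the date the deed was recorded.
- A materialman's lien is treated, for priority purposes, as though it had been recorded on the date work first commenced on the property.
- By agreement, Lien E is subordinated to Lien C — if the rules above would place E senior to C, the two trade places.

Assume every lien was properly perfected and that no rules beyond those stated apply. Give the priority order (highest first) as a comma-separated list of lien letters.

First, effective dates: A is treated as recorded February 20, 2021, the work-commencement date; E missed the 15-day window (162 days after the deed), so its recording date stands.
Sorted by effective date: A (February 20, 2021), B (February 18, 2022), D (March 17, 2022), E (May 10, 2022), C (May 26, 2022).
Because E would otherwise rank above C, the subordination swaps them.

A, B, D, C, E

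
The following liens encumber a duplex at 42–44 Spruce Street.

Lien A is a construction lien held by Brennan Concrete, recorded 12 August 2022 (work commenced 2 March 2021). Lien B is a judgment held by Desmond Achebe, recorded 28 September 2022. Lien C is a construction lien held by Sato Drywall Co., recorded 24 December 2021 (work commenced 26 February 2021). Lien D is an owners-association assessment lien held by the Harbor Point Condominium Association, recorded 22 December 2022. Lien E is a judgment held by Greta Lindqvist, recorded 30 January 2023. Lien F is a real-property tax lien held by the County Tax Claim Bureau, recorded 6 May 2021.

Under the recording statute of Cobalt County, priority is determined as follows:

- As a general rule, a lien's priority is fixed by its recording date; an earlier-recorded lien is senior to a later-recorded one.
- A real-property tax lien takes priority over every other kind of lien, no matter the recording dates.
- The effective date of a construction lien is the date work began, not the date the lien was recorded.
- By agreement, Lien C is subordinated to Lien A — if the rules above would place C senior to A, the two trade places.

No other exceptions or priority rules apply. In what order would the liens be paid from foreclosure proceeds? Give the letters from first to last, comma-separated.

F, A, C, B, D, E

Adjusting effective dates: A relates back to 2 March 2021 (work commenced); C relates back to 26 February 2021 (work commenced).
F, as a real-property tax lien, has superpriority and ranks first.
Among the remaining liens, by effective date: C (26 February 2021), A (2 March 2021), B (28 September 2022), D (22 December 2022), E (30 January 2023).
Because C would otherwise rank above A, the subordination swaps them.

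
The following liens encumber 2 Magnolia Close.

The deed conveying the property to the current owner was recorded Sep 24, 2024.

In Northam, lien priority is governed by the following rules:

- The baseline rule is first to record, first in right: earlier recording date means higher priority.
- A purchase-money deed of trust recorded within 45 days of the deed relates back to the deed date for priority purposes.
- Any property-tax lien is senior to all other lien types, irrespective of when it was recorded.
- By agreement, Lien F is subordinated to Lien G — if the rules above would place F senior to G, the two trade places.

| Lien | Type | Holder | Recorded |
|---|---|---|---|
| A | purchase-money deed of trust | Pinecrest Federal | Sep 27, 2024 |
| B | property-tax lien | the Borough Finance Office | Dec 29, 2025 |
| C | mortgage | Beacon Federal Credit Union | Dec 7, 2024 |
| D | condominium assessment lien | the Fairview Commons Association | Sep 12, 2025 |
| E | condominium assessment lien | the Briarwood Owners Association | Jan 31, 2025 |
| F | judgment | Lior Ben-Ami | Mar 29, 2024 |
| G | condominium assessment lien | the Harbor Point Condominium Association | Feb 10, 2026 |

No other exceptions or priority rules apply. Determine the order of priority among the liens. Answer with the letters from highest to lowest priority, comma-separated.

First, effective dates: A's effective date is the deed date, Sep 24, 2024.
B, as a property-tax lien, has superpriority and ranks first.
Ordering the rest by effective date: F (Mar 29, 2024), A (Sep 24, 2024), C (Dec 7, 2024), E (Jan 31, 2025), D (Sep 12, 2025), G (Feb 10, 2026).
Because F would otherwise rank above G, the subordination swaps them.

B, G, A, C, E, D, F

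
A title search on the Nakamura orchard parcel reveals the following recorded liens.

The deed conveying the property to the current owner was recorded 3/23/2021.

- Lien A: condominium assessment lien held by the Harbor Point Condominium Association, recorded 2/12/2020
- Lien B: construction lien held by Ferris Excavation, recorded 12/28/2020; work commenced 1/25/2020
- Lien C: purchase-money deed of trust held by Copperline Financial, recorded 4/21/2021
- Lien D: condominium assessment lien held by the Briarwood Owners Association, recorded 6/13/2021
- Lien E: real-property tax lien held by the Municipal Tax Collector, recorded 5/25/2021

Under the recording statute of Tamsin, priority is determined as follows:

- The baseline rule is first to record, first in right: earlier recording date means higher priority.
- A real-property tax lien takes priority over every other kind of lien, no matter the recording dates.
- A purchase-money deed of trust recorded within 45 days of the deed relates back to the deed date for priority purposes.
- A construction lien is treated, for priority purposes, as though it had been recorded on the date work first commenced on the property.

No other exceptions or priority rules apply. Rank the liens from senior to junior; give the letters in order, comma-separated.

E, B, A, C, D

Adjusting effective dates: B relates back to 1/25/2020 (work commenced); C's effective date is the deed date, 3/23/2021.
As a real-property tax lien, E is senior to every other lien.
Among the remaining liens, by effective date: B (1/25/2020), A (2/12/2020), C (3/23/2021), D (6/13/2021).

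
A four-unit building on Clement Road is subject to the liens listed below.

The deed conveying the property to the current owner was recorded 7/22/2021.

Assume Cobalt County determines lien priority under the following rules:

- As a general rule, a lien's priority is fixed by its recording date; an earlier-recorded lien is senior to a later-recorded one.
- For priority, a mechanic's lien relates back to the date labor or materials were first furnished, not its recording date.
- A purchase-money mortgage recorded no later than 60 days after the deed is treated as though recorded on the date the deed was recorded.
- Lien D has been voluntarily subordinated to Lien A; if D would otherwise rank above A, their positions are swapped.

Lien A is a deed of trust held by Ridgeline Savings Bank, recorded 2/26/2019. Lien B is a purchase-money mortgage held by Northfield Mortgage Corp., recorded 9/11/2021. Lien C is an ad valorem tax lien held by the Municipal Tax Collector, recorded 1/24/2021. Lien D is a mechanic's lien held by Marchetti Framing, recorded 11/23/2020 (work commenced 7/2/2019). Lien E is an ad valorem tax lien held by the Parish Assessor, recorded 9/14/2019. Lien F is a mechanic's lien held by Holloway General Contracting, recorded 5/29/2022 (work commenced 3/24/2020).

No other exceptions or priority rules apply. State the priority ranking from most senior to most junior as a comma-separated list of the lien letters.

A, D, E, F, C, B

Effective dates after the stated exceptions: B relates back to the deed date 7/22/2021; D's effective date is 7/2/2019, when work began; F's effective date is 3/24/2020, when work began.
Sorted by effective date: A (2/26/2019), D (7/2/2019), E (9/14/2019), F (3/24/2020), C (1/24/2021), B (7/22/2021).
D is already junior to A, so the subordination agreement changes nothing.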